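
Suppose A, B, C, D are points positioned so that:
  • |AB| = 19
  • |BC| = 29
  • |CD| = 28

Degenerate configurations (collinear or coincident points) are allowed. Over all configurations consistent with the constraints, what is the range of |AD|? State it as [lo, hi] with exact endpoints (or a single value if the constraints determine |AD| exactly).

|AB| ∈ {19}
|BC| ∈ {29}
|CD| ∈ {28}
|AC| ∈ [10, 48]
|BD| ∈ [1, 57]
|AD| ∈ [0, 76]

|AD| ∈ [0, 76]  (≈ [0.0000, 76.0000])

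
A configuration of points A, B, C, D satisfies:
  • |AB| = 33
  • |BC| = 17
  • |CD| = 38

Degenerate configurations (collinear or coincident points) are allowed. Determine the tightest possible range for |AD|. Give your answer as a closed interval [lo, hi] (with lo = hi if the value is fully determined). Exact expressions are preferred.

|AD| ∈ [0, 88]  (≈ [0.0000, 88.0000])

|AB| ∈ {33}
|BC| ∈ {17}
|CD| ∈ {38}
|AC| ∈ [16, 50]
|BD| ∈ [21, 55]
|AD| ∈ [0, 88]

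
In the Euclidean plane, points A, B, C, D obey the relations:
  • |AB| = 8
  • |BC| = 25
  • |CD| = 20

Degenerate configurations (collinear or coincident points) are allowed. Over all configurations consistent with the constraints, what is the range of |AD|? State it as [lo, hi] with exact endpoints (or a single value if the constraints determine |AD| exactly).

|AD| ∈ [0, 53]  (≈ [0.0000, 53.0000])

|AB| ∈ {8}
|BC| ∈ {25}
|CD| ∈ {20}
|AC| ∈ [17, 33]
|BD| ∈ [5, 45]
|AD| ∈ [0, 53]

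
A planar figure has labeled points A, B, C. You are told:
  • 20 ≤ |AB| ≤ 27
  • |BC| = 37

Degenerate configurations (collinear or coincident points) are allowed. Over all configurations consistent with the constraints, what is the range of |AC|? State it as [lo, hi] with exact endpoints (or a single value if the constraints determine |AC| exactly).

|AB| ∈ [20, 27]
|BC| ∈ {37}
|AC| ∈ [10, 64]

|AC| ∈ [10, 64]  (≈ [10.0000, 64.0000])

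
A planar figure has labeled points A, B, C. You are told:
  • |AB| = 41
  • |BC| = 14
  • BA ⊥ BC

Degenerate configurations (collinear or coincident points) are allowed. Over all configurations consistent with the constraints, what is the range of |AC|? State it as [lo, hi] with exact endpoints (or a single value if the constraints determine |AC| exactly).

|AC| = √(1877)  (≈ 43.3244)

|AB| ∈ {41}
|BC| ∈ {14}
|AC| ∈ {√(1877)}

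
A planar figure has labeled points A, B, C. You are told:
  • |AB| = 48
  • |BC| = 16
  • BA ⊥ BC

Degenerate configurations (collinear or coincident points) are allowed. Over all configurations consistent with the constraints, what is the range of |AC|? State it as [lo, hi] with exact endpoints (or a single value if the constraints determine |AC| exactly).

|AC| = 16·√(10)  (≈ 50.5964)

|AB| ∈ {48}
|BC| ∈ {16}
|AC| ∈ {16·√(10)}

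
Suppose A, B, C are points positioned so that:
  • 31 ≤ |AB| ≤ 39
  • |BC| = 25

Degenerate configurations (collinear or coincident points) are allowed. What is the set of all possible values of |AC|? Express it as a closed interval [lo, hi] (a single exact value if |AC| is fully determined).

|AC| ∈ [6, 64]  (≈ [6.0000, 64.0000])

|AB| ∈ [31, 39]
|BC| ∈ {25}
|AC| ∈ [6, 64]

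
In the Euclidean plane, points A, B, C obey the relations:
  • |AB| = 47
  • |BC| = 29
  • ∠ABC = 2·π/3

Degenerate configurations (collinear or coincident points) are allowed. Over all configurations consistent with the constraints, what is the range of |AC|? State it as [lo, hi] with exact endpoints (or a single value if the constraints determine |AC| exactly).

|AB| ∈ {47}
|BC| ∈ {29}
|AC| ∈ {√(4413)}

|AC| = √(4413)  (≈ 66.4304)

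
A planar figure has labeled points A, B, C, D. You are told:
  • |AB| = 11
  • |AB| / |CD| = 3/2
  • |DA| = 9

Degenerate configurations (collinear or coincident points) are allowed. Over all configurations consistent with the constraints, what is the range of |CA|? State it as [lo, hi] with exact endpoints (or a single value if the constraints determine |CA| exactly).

|AB| ∈ {11}
|AD| ∈ {9}
|CD| ∈ {22/3}
|BD| ∈ [2, 20]
|AC| ∈ [5/3, 49/3]
|BC| ∈ [0, 82/3]

|CA| ∈ [5/3, 49/3]  (≈ [1.6667, 16.3333])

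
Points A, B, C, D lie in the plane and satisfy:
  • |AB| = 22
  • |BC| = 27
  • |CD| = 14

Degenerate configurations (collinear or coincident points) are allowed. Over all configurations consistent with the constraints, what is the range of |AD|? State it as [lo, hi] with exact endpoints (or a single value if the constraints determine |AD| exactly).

|AB| ∈ {22}
|BC| ∈ {27}
|CD| ∈ {14}
|AC| ∈ [5, 49]
|BD| ∈ [13, 41]
|AD| ∈ [0, 63]

|AD| ∈ [0, 63]  (≈ [0.0000, 63.0000])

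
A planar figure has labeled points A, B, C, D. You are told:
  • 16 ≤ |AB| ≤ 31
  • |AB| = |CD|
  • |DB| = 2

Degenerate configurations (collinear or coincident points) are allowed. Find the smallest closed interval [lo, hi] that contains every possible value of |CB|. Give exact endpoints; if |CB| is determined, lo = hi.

|AB| ∈ [16, 31]
|BD| ∈ {2}
|CD| ∈ [16, 31]
|AD| ∈ [14, 33]
|BC| ∈ [14, 33]
|AC| ∈ [0, 64]

|CB| ∈ [14, 33]  (≈ [14.0000, 33.0000])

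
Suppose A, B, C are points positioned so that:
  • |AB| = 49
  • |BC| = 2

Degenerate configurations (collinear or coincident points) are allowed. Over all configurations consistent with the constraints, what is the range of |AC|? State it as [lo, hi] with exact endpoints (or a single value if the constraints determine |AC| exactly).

|AC| ∈ [47, 51]  (≈ [47.0000, 51.0000])

|AB| ∈ {49}
|BC| ∈ {2}
|AC| ∈ [47, 51]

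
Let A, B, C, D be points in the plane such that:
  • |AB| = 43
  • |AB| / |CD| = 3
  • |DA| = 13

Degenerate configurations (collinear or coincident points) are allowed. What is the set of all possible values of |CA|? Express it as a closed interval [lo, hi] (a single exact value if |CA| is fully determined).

|AB| ∈ {43}
|AD| ∈ {13}
|CD| ∈ {43/3}
|BD| ∈ [30, 56]
|AC| ∈ [4/3, 82/3]
|BC| ∈ [47/3, 211/3]

|CA| ∈ [4/3, 82/3]  (≈ [1.3333, 27.3333])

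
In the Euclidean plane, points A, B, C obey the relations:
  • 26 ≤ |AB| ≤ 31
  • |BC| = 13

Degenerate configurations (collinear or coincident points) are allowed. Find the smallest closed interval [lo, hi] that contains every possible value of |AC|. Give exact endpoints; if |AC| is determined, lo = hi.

|AB| ∈ [26, 31]
|BC| ∈ {13}
|AC| ∈ [13, 44]

|AC| ∈ [13, 44]  (≈ [13.0000, 44.0000])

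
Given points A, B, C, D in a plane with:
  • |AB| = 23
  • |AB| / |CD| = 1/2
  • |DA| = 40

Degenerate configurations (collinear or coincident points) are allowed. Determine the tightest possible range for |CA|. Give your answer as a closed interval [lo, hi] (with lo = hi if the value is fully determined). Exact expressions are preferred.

|AB| ∈ {23}
|AD| ∈ {40}
|CD| ∈ {46}
|BD| ∈ [17, 63]
|AC| ∈ [6, 86]
|BC| ∈ [0, 109]

|CA| ∈ [6, 86]  (≈ [6.0000, 86.0000])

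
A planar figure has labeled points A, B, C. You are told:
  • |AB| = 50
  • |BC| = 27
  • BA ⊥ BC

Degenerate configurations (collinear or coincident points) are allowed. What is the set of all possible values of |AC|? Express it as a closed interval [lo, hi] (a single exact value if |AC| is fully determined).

|AB| ∈ {50}
|BC| ∈ {27}
|AC| ∈ {√(3229)}

|AC| = √(3229)  (≈ 56.8243)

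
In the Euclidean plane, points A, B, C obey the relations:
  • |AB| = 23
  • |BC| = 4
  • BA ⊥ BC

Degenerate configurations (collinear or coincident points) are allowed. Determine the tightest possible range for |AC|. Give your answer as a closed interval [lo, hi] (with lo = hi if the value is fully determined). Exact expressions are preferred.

|AB| ∈ {23}
|BC| ∈ {4}
|AC| ∈ {√(545)}

|AC| = √(545)  (≈ 23.3452)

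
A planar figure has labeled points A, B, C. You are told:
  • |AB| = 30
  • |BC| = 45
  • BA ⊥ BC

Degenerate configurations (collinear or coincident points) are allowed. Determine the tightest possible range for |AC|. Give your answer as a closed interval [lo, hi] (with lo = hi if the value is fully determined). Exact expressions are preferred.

|AC| = 15·√(13)  (≈ 54.0833)

|AB| ∈ {30}
|BC| ∈ {45}
|AC| ∈ {15·√(13)}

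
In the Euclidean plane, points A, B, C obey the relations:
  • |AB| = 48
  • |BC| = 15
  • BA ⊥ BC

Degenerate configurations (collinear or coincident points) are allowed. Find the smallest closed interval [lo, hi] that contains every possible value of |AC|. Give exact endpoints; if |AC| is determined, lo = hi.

|AB| ∈ {48}
|BC| ∈ {15}
|AC| ∈ {3·√(281)}

|AC| = 3·√(281)  (≈ 50.2892)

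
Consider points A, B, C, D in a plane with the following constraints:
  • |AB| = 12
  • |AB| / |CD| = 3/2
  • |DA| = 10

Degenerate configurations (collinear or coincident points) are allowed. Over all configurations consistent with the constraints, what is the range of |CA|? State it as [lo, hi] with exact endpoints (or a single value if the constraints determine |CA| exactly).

|CA| ∈ [2, 18]  (≈ [2.0000, 18.0000])

|AB| ∈ {12}
|AD| ∈ {10}
|CD| ∈ {8}
|BD| ∈ [2, 22]
|AC| ∈ [2, 18]
|BC| ∈ [0, 30]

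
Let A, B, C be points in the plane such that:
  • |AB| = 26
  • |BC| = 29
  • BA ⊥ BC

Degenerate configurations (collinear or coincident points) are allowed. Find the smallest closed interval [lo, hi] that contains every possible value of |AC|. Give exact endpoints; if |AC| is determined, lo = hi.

|AB| ∈ {26}
|BC| ∈ {29}
|AC| ∈ {√(1517)}

|AC| = √(1517)  (≈ 38.9487)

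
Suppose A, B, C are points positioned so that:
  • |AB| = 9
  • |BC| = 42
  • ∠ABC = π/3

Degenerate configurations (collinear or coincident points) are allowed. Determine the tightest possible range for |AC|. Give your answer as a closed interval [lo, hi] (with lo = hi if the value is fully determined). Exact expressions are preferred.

|AB| ∈ {9}
|BC| ∈ {42}
|AC| ∈ {3·√(163)}

|AC| = 3·√(163)  (≈ 38.3014)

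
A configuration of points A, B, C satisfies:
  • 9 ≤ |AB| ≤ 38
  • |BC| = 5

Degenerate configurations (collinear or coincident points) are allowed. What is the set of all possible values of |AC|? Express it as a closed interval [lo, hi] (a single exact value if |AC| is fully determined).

|AB| ∈ [9, 38]
|BC| ∈ {5}
|AC| ∈ [4, 43]

|AC| ∈ [4, 43]  (≈ [4.0000, 43.0000])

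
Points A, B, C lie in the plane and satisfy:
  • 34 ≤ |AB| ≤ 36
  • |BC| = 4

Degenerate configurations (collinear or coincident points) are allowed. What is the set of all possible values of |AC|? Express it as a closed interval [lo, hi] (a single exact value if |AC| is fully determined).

|AB| ∈ [34, 36]
|BC| ∈ {4}
|AC| ∈ [30, 40]

|AC| ∈ [30, 40]  (≈ [30.0000, 40.0000])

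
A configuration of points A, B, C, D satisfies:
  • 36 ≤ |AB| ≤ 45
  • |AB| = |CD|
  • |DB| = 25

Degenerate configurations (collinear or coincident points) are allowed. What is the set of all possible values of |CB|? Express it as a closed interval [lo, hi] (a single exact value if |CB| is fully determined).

|AB| ∈ [36, 45]
|BD| ∈ {25}
|CD| ∈ [36, 45]
|AD| ∈ [11, 70]
|BC| ∈ [11, 70]
|AC| ∈ [0, 115]

|CB| ∈ [11, 70]  (≈ [11.0000, 70.0000])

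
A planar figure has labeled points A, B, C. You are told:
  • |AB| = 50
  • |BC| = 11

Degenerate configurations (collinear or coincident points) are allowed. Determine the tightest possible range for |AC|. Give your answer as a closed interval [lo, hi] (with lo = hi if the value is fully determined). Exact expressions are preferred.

|AB| ∈ {50}
|BC| ∈ {11}
|AC| ∈ [39, 61]

|AC| ∈ [39, 61]  (≈ [39.0000, 61.0000])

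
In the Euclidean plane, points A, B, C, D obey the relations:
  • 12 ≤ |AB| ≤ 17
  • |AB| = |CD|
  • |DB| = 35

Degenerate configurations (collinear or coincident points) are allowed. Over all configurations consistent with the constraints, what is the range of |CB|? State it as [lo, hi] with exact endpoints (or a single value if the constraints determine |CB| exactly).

|AB| ∈ [12, 17]
|BD| ∈ {35}
|CD| ∈ [12, 17]
|AD| ∈ [18, 52]
|BC| ∈ [18, 52]
|AC| ∈ [1, 69]

|CB| ∈ [18, 52]  (≈ [18.0000, 52.0000])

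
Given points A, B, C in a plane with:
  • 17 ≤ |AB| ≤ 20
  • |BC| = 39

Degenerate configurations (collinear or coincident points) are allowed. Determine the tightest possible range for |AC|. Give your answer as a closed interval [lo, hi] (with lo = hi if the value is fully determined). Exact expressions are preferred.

|AC| ∈ [19, 59]  (≈ [19.0000, 59.0000])

|AB| ∈ [17, 20]
|BC| ∈ {39}
|AC| ∈ [19, 59]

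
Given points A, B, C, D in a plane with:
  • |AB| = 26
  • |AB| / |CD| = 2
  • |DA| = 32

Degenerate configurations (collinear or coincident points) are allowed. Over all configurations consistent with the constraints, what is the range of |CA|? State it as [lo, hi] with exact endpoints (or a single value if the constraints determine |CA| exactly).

|CA| ∈ [19, 45]  (≈ [19.0000, 45.0000])

|AB| ∈ {26}
|AD| ∈ {32}
|CD| ∈ {13}
|BD| ∈ [6, 58]
|AC| ∈ [19, 45]
|BC| ∈ [0, 71]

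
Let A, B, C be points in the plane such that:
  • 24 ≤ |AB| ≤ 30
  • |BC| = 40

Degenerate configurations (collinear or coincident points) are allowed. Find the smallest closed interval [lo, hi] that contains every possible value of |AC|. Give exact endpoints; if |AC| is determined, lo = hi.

|AB| ∈ [24, 30]
|BC| ∈ {40}
|AC| ∈ [10, 70]

|AC| ∈ [10, 70]  (≈ [10.0000, 70.0000])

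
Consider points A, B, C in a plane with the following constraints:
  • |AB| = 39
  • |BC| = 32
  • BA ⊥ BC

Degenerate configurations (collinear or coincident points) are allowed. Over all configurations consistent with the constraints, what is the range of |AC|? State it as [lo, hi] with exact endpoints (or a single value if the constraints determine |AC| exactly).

|AC| = √(2545)  (≈ 50.4480)

|AB| ∈ {39}
|BC| ∈ {32}
|AC| ∈ {√(2545)}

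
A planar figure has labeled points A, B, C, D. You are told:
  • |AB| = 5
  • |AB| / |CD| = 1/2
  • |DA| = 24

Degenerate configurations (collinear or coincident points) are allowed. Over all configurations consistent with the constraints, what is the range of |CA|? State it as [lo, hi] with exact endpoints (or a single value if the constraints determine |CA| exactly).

|CA| ∈ [14, 34]  (≈ [14.0000, 34.0000])

|AB| ∈ {5}
|AD| ∈ {24}
|CD| ∈ {10}
|BD| ∈ [19, 29]
|AC| ∈ [14, 34]
|BC| ∈ [9, 39]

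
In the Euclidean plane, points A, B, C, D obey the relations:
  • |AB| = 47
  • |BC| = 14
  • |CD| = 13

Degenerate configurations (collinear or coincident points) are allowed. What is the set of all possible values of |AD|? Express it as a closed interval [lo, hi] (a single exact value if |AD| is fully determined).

|AD| ∈ [20, 74]  (≈ [20.0000, 74.0000])

|AB| ∈ {47}
|BC| ∈ {14}
|CD| ∈ {13}
|AC| ∈ [33, 61]
|BD| ∈ [1, 27]
|AD| ∈ [20, 74]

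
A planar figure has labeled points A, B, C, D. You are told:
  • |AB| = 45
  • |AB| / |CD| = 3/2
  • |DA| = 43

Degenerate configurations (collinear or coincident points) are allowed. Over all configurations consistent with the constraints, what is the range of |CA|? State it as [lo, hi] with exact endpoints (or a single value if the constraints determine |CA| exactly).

|AB| ∈ {45}
|AD| ∈ {43}
|CD| ∈ {30}
|BD| ∈ [2, 88]
|AC| ∈ [13, 73]
|BC| ∈ [0, 118]

|CA| ∈ [13, 73]  (≈ [13.0000, 73.0000])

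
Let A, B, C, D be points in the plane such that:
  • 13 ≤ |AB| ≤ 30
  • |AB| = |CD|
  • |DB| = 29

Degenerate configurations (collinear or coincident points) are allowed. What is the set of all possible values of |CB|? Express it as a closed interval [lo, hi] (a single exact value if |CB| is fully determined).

|AB| ∈ [13, 30]
|BD| ∈ {29}
|CD| ∈ [13, 30]
|AD| ∈ [0, 59]
|BC| ∈ [0, 59]
|AC| ∈ [0, 89]

|CB| ∈ [0, 59]  (≈ [0.0000, 59.0000])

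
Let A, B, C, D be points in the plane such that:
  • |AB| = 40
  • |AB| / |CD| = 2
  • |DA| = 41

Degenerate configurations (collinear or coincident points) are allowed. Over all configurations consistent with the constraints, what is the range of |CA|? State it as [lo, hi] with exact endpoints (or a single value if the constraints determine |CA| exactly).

|CA| ∈ [21, 61]  (≈ [21.0000, 61.0000])

|AB| ∈ {40}
|AD| ∈ {41}
|CD| ∈ {20}
|BD| ∈ [1, 81]
|AC| ∈ [21, 61]
|BC| ∈ [0, 101]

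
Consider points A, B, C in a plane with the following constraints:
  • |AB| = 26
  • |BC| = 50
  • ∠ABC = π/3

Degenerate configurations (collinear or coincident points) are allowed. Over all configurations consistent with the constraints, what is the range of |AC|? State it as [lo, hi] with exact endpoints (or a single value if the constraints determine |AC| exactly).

|AC| = 2·√(469)  (≈ 43.3128)

|AB| ∈ {26}
|BC| ∈ {50}
|AC| ∈ {2·√(469)}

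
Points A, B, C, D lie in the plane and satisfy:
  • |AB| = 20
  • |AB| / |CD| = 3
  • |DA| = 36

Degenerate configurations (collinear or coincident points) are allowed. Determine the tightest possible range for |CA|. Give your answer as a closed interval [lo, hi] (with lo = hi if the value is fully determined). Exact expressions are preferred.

|AB| ∈ {20}
|AD| ∈ {36}
|CD| ∈ {20/3}
|BD| ∈ [16, 56]
|AC| ∈ [88/3, 128/3]
|BC| ∈ [28/3, 188/3]

|CA| ∈ [88/3, 128/3]  (≈ [29.3333, 42.6667])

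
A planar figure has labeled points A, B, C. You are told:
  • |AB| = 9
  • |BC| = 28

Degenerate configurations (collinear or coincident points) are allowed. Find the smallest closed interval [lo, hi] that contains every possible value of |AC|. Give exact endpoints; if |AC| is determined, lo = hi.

|AB| ∈ {9}
|BC| ∈ {28}
|AC| ∈ [19, 37]

|AC| ∈ [19, 37]  (≈ [19.0000, 37.0000])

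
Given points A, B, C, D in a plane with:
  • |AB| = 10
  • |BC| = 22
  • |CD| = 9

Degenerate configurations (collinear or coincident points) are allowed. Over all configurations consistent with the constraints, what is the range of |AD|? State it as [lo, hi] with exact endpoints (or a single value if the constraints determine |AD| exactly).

|AD| ∈ [3, 41]  (≈ [3.0000, 41.0000])

|AB| ∈ {10}
|BC| ∈ {22}
|CD| ∈ {9}
|AC| ∈ [12, 32]
|BD| ∈ [13, 31]
|AD| ∈ [3, 41]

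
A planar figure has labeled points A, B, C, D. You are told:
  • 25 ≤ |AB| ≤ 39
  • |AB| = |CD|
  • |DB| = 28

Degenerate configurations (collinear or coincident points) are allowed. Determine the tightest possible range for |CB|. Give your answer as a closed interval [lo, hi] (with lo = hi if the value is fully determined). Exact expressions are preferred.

|AB| ∈ [25, 39]
|BD| ∈ {28}
|CD| ∈ [25, 39]
|AD| ∈ [0, 67]
|BC| ∈ [0, 67]
|AC| ∈ [0, 106]

|CB| ∈ [0, 67]  (≈ [0.0000, 67.0000])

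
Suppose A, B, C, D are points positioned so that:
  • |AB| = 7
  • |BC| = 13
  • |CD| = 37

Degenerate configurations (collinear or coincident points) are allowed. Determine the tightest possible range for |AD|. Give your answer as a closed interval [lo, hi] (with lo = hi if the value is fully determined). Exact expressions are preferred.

|AB| ∈ {7}
|BC| ∈ {13}
|CD| ∈ {37}
|AC| ∈ [6, 20]
|BD| ∈ [24, 50]
|AD| ∈ [17, 57]

|AD| ∈ [17, 57]  (≈ [17.0000, 57.0000])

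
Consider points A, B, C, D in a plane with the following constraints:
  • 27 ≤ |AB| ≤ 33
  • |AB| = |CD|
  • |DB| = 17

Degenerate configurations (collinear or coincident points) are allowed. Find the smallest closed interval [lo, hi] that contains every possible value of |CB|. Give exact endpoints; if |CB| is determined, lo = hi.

|CB| ∈ [10, 50]  (≈ [10.0000, 50.0000])

|AB| ∈ [27, 33]
|BD| ∈ {17}
|CD| ∈ [27, 33]
|AD| ∈ [10, 50]
|BC| ∈ [10, 50]
|AC| ∈ [0, 83]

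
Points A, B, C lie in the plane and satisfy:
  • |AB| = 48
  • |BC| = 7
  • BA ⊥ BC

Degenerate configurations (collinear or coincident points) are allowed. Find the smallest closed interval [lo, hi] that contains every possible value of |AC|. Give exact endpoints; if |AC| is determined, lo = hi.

|AB| ∈ {48}
|BC| ∈ {7}
|AC| ∈ {√(2353)}

|AC| = √(2353)  (≈ 48.5077)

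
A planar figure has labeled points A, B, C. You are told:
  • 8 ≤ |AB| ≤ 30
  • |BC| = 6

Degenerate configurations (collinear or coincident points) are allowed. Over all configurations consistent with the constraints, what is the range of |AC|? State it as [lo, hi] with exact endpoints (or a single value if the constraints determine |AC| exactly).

|AC| ∈ [2, 36]  (≈ [2.0000, 36.0000])

|AB| ∈ [8, 30]
|BC| ∈ {6}
|AC| ∈ [2, 36]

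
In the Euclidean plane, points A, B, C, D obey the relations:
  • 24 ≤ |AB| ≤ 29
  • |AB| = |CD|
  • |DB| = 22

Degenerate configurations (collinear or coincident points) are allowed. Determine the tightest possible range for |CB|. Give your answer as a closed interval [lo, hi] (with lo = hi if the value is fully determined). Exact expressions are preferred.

|CB| ∈ [2, 51]  (≈ [2.0000, 51.0000])

|AB| ∈ [24, 29]
|BD| ∈ {22}
|CD| ∈ [24, 29]
|AD| ∈ [2, 51]
|BC| ∈ [2, 51]
|AC| ∈ [0, 80]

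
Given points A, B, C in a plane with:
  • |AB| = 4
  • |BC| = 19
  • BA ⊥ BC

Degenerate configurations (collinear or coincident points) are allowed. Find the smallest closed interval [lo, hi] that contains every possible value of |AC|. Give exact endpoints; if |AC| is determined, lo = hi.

|AC| = √(377)  (≈ 19.4165)

|AB| ∈ {4}
|BC| ∈ {19}
|AC| ∈ {√(377)}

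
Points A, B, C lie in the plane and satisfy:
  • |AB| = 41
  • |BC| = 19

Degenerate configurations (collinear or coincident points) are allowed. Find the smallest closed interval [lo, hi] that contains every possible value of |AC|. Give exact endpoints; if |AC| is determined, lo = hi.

|AB| ∈ {41}
|BC| ∈ {19}
|AC| ∈ [22, 60]

|AC| ∈ [22, 60]  (≈ [22.0000, 60.0000])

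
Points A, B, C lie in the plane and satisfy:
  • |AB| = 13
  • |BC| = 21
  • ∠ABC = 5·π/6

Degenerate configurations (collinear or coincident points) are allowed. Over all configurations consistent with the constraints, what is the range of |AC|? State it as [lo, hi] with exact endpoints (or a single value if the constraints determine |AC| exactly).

|AC| = √(273·√(3) + 610)  (≈ 32.9067)

|AB| ∈ {13}
|BC| ∈ {21}
|AC| ∈ {√(273·√(3) + 610)}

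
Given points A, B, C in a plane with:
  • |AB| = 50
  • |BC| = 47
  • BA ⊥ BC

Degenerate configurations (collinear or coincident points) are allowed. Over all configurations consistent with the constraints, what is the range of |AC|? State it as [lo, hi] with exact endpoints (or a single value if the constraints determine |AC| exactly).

|AC| = √(4709)  (≈ 68.6222)

|AB| ∈ {50}
|BC| ∈ {47}
|AC| ∈ {√(4709)}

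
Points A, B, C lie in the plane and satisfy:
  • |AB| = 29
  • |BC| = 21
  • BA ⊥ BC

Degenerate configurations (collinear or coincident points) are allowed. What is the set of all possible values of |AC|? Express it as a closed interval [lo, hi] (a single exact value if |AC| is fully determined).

|AB| ∈ {29}
|BC| ∈ {21}
|AC| ∈ {√(1282)}

|AC| = √(1282)  (≈ 35.8050)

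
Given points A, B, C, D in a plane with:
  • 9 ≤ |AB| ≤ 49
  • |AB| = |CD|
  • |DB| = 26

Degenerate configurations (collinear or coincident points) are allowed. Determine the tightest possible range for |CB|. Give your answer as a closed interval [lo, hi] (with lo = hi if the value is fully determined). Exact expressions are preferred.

|AB| ∈ [9, 49]
|BD| ∈ {26}
|CD| ∈ [9, 49]
|AD| ∈ [0, 75]
|BC| ∈ [0, 75]
|AC| ∈ [0, 124]

|CB| ∈ [0, 75]  (≈ [0.0000, 75.0000])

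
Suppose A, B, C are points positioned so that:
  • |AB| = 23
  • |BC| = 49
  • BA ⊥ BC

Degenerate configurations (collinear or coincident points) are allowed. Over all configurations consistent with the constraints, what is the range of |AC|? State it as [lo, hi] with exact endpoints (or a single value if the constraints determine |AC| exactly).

|AC| = √(2930)  (≈ 54.1295)

|AB| ∈ {23}
|BC| ∈ {49}
|AC| ∈ {√(2930)}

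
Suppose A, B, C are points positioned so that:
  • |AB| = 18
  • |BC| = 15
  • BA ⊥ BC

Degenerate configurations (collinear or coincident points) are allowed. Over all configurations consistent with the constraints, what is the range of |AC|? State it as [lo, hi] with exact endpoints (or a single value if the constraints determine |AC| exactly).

|AC| = 3·√(61)  (≈ 23.4307)

|AB| ∈ {18}
|BC| ∈ {15}
|AC| ∈ {3·√(61)}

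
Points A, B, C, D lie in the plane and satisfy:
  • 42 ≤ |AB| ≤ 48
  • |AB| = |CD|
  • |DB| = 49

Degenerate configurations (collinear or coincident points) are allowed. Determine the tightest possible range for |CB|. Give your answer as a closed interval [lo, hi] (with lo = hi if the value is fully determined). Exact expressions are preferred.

|CB| ∈ [1, 97]  (≈ [1.0000, 97.0000])

|AB| ∈ [42, 48]
|BD| ∈ {49}
|CD| ∈ [42, 48]
|AD| ∈ [1, 97]
|BC| ∈ [1, 97]
|AC| ∈ [0, 145]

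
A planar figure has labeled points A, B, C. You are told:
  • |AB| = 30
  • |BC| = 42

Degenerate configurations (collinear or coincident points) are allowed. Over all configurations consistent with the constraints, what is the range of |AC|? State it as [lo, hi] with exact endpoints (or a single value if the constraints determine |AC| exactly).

|AB| ∈ {30}
|BC| ∈ {42}
|AC| ∈ [12, 72]

|AC| ∈ [12, 72]  (≈ [12.0000, 72.0000])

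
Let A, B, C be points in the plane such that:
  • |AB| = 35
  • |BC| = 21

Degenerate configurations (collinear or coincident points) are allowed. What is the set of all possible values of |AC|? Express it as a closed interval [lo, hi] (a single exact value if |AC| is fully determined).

|AB| ∈ {35}
|BC| ∈ {21}
|AC| ∈ [14, 56]

|AC| ∈ [14, 56]  (≈ [14.0000, 56.0000])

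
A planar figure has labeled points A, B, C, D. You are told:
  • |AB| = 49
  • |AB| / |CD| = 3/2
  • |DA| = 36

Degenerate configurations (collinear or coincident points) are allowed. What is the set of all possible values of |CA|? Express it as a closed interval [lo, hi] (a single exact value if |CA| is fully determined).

|CA| ∈ [10/3, 206/3]  (≈ [3.3333, 68.6667])

|AB| ∈ {49}
|AD| ∈ {36}
|CD| ∈ {98/3}
|BD| ∈ [13, 85]
|AC| ∈ [10/3, 206/3]
|BC| ∈ [0, 353/3]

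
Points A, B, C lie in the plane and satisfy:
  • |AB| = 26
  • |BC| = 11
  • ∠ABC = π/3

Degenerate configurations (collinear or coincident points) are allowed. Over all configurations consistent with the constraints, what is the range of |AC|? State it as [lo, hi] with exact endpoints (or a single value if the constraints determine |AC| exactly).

|AB| ∈ {26}
|BC| ∈ {11}
|AC| ∈ {√(511)}

|AC| = √(511)  (≈ 22.6053)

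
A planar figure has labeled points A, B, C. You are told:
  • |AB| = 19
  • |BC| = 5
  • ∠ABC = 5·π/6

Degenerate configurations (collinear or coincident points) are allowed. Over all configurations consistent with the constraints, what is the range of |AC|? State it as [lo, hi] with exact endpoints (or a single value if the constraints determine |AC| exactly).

|AC| = √(95·√(3) + 386)  (≈ 23.4637)

|AB| ∈ {19}
|BC| ∈ {5}
|AC| ∈ {√(95·√(3) + 386)}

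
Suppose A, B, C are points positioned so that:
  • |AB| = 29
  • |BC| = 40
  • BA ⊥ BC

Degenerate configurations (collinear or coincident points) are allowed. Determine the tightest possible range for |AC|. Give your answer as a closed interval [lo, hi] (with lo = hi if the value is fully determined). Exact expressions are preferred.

|AB| ∈ {29}
|BC| ∈ {40}
|AC| ∈ {√(2441)}

|AC| = √(2441)  (≈ 49.4065)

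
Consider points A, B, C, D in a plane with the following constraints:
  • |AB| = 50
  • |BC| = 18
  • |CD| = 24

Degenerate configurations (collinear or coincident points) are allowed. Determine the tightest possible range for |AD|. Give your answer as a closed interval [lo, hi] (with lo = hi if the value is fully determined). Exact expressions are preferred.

|AD| ∈ [8, 92]  (≈ [8.0000, 92.0000])

|AB| ∈ {50}
|BC| ∈ {18}
|CD| ∈ {24}
|AC| ∈ [32, 68]
|BD| ∈ [6, 42]
|AD| ∈ [8, 92]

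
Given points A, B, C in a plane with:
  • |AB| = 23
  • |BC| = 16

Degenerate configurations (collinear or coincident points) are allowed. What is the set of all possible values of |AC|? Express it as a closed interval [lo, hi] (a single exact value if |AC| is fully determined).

|AC| ∈ [7, 39]  (≈ [7.0000, 39.0000])

|AB| ∈ {23}
|BC| ∈ {16}
|AC| ∈ [7, 39]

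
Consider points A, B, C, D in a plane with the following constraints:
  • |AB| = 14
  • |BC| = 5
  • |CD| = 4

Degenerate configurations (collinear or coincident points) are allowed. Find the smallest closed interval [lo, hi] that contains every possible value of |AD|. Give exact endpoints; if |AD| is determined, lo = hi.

|AD| ∈ [5, 23]  (≈ [5.0000, 23.0000])

|AB| ∈ {14}
|BC| ∈ {5}
|CD| ∈ {4}
|AC| ∈ [9, 19]
|BD| ∈ [1, 9]
|AD| ∈ [5, 23]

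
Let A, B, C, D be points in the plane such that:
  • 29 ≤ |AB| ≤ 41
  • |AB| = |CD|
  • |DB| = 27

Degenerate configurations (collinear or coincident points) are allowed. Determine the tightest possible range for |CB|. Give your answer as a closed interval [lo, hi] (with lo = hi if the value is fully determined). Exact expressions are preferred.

|AB| ∈ [29, 41]
|BD| ∈ {27}
|CD| ∈ [29, 41]
|AD| ∈ [2, 68]
|BC| ∈ [2, 68]
|AC| ∈ [0, 109]

|CB| ∈ [2, 68]  (≈ [2.0000, 68.0000])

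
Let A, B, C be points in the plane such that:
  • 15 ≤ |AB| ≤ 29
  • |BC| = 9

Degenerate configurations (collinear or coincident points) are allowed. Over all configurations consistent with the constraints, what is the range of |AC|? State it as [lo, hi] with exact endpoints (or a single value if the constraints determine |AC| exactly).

|AC| ∈ [6, 38]  (≈ [6.0000, 38.0000])

|AB| ∈ [15, 29]
|BC| ∈ {9}
|AC| ∈ [6, 38]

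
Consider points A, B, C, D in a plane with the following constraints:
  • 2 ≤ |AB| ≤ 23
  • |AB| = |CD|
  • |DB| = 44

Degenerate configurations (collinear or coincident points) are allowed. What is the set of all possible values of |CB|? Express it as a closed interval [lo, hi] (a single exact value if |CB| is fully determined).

|AB| ∈ [2, 23]
|BD| ∈ {44}
|CD| ∈ [2, 23]
|AD| ∈ [21, 67]
|BC| ∈ [21, 67]
|AC| ∈ [0, 90]

|CB| ∈ [21, 67]  (≈ [21.0000, 67.0000])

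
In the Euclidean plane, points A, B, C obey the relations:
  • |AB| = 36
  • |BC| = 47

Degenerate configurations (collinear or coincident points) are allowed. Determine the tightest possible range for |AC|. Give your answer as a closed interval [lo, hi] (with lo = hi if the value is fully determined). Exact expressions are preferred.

|AB| ∈ {36}
|BC| ∈ {47}
|AC| ∈ [11, 83]

|AC| ∈ [11, 83]  (≈ [11.0000, 83.0000])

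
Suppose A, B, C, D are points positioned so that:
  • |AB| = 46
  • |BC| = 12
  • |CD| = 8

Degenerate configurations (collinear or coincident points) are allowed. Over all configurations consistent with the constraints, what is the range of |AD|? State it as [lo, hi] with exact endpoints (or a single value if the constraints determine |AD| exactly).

|AB| ∈ {46}
|BC| ∈ {12}
|CD| ∈ {8}
|AC| ∈ [34, 58]
|BD| ∈ [4, 20]
|AD| ∈ [26, 66]

|AD| ∈ [26, 66]  (≈ [26.0000, 66.0000])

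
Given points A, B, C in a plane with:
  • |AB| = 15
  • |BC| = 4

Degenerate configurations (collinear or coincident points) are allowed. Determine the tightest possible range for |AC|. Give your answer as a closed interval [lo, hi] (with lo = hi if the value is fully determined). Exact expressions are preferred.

|AB| ∈ {15}
|BC| ∈ {4}
|AC| ∈ [11, 19]

|AC| ∈ [11, 19]  (≈ [11.0000, 19.0000])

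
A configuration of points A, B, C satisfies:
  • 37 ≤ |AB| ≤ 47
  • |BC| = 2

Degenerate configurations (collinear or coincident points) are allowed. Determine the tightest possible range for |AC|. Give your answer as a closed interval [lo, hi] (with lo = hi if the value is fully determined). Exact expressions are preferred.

|AC| ∈ [35, 49]  (≈ [35.0000, 49.0000])

|AB| ∈ [37, 47]
|BC| ∈ {2}
|AC| ∈ [35, 49]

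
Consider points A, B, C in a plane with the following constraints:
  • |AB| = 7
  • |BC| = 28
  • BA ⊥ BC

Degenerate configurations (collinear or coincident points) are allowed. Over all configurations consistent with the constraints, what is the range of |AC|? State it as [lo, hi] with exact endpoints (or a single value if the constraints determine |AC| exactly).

|AC| = 7·√(17)  (≈ 28.8617)

|AB| ∈ {7}
|BC| ∈ {28}
|AC| ∈ {7·√(17)}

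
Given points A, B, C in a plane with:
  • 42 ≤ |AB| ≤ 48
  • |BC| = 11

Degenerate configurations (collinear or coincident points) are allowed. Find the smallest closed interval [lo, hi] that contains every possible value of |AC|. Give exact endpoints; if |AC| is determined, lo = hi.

|AC| ∈ [31, 59]  (≈ [31.0000, 59.0000])

|AB| ∈ [42, 48]
|BC| ∈ {11}
|AC| ∈ [31, 59]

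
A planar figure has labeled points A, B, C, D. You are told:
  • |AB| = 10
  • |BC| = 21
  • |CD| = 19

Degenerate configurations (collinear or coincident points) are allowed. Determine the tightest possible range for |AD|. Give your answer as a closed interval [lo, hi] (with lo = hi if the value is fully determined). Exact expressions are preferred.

|AB| ∈ {10}
|BC| ∈ {21}
|CD| ∈ {19}
|AC| ∈ [11, 31]
|BD| ∈ [2, 40]
|AD| ∈ [0, 50]

|AD| ∈ [0, 50]  (≈ [0.0000, 50.0000])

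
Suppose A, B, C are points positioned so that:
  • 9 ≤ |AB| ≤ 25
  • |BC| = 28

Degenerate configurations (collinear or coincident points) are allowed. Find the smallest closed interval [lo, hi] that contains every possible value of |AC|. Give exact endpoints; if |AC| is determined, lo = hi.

|AB| ∈ [9, 25]
|BC| ∈ {28}
|AC| ∈ [3, 53]

|AC| ∈ [3, 53]  (≈ [3.0000, 53.0000])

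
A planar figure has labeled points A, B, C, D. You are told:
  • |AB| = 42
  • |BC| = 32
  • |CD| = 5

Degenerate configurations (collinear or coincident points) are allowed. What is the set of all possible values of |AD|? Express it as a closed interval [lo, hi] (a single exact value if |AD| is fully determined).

|AD| ∈ [5, 79]  (≈ [5.0000, 79.0000])

|AB| ∈ {42}
|BC| ∈ {32}
|CD| ∈ {5}
|AC| ∈ [10, 74]
|BD| ∈ [27, 37]
|AD| ∈ [5, 79]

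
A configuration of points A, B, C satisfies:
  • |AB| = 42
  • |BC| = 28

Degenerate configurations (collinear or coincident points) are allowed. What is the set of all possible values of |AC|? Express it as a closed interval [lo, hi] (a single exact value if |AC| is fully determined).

|AB| ∈ {42}
|BC| ∈ {28}
|AC| ∈ [14, 70]

|AC| ∈ [14, 70]  (≈ [14.0000, 70.0000])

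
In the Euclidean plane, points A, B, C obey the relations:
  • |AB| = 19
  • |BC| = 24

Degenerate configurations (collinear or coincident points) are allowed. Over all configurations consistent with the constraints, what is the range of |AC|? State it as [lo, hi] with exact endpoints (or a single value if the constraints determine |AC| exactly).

|AC| ∈ [5, 43]  (≈ [5.0000, 43.0000])

|AB| ∈ {19}
|BC| ∈ {24}
|AC| ∈ [5, 43]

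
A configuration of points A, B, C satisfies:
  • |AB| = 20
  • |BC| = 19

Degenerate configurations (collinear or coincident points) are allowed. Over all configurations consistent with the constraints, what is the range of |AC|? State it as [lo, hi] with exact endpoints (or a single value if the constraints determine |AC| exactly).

|AC| ∈ [1, 39]  (≈ [1.0000, 39.0000])

|AB| ∈ {20}
|BC| ∈ {19}
|AC| ∈ [1, 39]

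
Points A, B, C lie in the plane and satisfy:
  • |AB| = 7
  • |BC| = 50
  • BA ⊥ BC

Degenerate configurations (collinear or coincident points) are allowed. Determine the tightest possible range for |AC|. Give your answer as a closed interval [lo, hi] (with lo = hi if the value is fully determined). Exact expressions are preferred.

|AB| ∈ {7}
|BC| ∈ {50}
|AC| ∈ {√(2549)}

|AC| = √(2549)  (≈ 50.4876)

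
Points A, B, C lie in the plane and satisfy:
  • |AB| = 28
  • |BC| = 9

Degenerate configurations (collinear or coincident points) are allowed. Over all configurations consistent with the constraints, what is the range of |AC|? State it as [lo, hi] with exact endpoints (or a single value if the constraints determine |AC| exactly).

|AB| ∈ {28}
|BC| ∈ {9}
|AC| ∈ [19, 37]

|AC| ∈ [19, 37]  (≈ [19.0000, 37.0000])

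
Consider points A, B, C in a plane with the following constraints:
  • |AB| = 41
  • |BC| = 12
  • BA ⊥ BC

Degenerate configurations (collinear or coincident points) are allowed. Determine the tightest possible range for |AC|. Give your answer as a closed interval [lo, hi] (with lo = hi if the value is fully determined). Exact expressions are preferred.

|AB| ∈ {41}
|BC| ∈ {12}
|AC| ∈ {5·√(73)}

|AC| = 5·√(73)  (≈ 42.7200)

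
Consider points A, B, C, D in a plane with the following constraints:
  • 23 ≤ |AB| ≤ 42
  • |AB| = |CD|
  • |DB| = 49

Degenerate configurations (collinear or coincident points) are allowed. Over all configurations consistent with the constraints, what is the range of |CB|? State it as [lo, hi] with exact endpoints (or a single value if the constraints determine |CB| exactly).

|CB| ∈ [7, 91]  (≈ [7.0000, 91.0000])

|AB| ∈ [23, 42]
|BD| ∈ {49}
|CD| ∈ [23, 42]
|AD| ∈ [7, 91]
|BC| ∈ [7, 91]
|AC| ∈ [0, 133]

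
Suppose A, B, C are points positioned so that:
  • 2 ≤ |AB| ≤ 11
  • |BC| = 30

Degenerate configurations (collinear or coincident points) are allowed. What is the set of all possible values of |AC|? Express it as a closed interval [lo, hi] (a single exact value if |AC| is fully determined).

|AC| ∈ [19, 41]  (≈ [19.0000, 41.0000])

|AB| ∈ [2, 11]
|BC| ∈ {30}
|AC| ∈ [19, 41]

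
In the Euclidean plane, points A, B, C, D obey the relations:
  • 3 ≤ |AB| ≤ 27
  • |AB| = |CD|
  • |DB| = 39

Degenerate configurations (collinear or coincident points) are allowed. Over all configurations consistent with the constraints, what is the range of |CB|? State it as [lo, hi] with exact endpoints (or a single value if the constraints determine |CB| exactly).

|CB| ∈ [12, 66]  (≈ [12.0000, 66.0000])

|AB| ∈ [3, 27]
|BD| ∈ {39}
|CD| ∈ [3, 27]
|AD| ∈ [12, 66]
|BC| ∈ [12, 66]
|AC| ∈ [0, 93]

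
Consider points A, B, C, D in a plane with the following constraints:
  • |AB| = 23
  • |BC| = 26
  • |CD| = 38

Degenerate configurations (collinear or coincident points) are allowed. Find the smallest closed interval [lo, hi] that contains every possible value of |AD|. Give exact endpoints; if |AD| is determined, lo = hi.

|AB| ∈ {23}
|BC| ∈ {26}
|CD| ∈ {38}
|AC| ∈ [3, 49]
|BD| ∈ [12, 64]
|AD| ∈ [0, 87]

|AD| ∈ [0, 87]  (≈ [0.0000, 87.0000])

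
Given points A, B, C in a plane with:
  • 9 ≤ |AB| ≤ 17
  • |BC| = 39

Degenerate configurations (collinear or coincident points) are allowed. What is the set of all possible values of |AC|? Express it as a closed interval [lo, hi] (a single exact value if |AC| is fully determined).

|AB| ∈ [9, 17]
|BC| ∈ {39}
|AC| ∈ [22, 56]

|AC| ∈ [22, 56]  (≈ [22.0000, 56.0000])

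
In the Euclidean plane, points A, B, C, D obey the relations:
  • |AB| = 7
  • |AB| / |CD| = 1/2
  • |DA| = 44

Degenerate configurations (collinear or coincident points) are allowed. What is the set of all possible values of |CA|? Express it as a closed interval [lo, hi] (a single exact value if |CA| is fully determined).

|CA| ∈ [30, 58]  (≈ [30.0000, 58.0000])

|AB| ∈ {7}
|AD| ∈ {44}
|CD| ∈ {14}
|BD| ∈ [37, 51]
|AC| ∈ [30, 58]
|BC| ∈ [23, 65]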